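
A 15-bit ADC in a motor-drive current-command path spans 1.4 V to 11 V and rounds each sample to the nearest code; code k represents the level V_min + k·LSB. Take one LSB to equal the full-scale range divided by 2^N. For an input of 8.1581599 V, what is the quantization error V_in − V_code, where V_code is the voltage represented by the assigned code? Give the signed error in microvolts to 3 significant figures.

−43.2 µV

Span: 11 V − (1.4 V) = 9.6 V. LSB = 9.6 V / 2^15 ≈ 293.0 µV.
(V_in − V_min)/LSB = (8.1581599 − (1.4)) × 32768/9.6 = 23067.8525 → nearest code k = 23068.
Reconstructed level: 1.4 + 23068 × 9.6/32768 V = 8.1582031250 V.
V_in − V_code = 8.1581599 − (8.1582031250) = −43.2 µV.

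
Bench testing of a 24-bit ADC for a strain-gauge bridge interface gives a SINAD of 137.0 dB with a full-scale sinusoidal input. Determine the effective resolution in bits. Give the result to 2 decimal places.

22.47 bits

ENOB = (137.0 − 1.76)/6.02 = 22.4651 bits.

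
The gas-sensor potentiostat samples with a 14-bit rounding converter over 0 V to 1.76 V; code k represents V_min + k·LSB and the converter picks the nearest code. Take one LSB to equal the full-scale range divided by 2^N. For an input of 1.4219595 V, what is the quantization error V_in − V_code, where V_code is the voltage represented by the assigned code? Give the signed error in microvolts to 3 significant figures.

+16.1 µV

Full-scale range = 1.76 V. LSB = 1.76 V / 2^14 ≈ 107.4 µV.
(V_in − V_min)/LSB = (1.4219595 − (0)) × 16384/1.76 = 13237.1503 → nearest code k = 13237.
V_code = 0 + (13237/16384) × 1.76 = 1.4219433594 V.
e = 1.4219595 − (1.4219433594) = +16.1 µV.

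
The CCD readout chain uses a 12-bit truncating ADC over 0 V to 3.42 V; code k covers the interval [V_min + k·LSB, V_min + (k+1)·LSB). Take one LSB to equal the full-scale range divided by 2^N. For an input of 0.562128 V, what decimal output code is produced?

V_FS = 3.42 V. LSB = 3.42 V / 2^12 ≈ 0.8350 mV.
code = ⌊(V_in − V_min)/LSB⌋ = ⌊(V_in − V_min) × 2^12 / range⌋
     = ⌊(0.562128 − (0)) × 4096 / 3.42⌋ = ⌊0.562128 × 4096/3.42⌋
     = ⌊673.239⌋ = 673.

673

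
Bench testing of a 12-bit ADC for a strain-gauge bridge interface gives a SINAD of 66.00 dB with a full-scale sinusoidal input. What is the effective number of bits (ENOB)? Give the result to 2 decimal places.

ENOB = (66.00 − 1.76)/6.02 = 10.6711 bits.

10.67 bits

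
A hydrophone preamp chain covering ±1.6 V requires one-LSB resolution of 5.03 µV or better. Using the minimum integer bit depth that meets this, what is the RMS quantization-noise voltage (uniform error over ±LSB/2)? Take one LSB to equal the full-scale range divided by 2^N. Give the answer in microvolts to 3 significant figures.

Full-scale range = 1.6 V − (-1.6 V) = 3.2 V.
Levels needed ≥ 3.2/5.03 µV = 636200. 2^20 = 1048576 suffices, so N_min = 20.
One LSB is 3.2 V / 1048576 = 3.0518 µV.
RMS noise = LSB/√12 = 0.881 µV.

0.881 µV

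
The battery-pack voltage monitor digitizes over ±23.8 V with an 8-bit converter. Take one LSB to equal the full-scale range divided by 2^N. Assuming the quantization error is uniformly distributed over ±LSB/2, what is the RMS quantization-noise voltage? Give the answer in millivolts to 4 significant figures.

Range = 23.8 − (-23.8) = 47.6 V.
LSB = 47.6 V ÷ 2^8 = 47.6/256 V = 185.938 mV.
For a uniform distribution on [−LSB/2, +LSB/2], V_rms = LSB/√12 = 185.938 mV/3.4641 = 53.68 mV.

53.68 mV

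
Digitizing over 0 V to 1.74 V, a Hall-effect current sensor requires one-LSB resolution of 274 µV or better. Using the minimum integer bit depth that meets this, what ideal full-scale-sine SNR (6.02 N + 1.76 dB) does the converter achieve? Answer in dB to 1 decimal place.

Full-scale range = 1.74 V.
Levels needed ≥ 1.74/274 µV = 6350. 2^13 = 8192 suffices, so N_min = 13.
Ideal SNR at N = 13: 6.02·13 + 1.76 = 80.0 dB.

80.0 dB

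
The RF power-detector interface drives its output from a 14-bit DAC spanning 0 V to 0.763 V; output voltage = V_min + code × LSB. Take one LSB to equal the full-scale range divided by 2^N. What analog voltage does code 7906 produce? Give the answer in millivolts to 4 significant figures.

368.2 mV

Full-scale range = 0.763 V. LSB = 0.763 V / 2^14.
Output = V_min + (7906/16384) × range = 0 + 0.482544 × 0.763 V
      = 0 + 0.368181 = 0.368181 V.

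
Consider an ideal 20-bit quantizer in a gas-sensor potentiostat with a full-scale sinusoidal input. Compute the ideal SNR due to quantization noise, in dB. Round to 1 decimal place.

SNR = 6.02·20 + 1.76 = 122.16 dB.

122.2 dB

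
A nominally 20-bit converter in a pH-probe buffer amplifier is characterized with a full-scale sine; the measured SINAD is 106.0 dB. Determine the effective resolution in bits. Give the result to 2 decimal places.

17.32 bits

Inverting SNR = 6.02 N + 1.76: N_eff = (106.0 − 1.76)/6.02 = 17.3156.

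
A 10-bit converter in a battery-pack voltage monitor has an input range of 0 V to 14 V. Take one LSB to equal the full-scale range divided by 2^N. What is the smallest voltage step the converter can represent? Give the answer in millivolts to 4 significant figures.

Span = 14 V.
There are 2^10 = 1024 steps.
LSB = 14 V ÷ 2^10 = 14/1024 V = 13.67 mV.

13.67 mV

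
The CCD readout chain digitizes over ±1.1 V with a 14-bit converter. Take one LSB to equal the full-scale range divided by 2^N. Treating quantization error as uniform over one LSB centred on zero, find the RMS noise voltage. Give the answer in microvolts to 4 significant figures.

38.76 µV

Range = 1.1 − (-1.1) = 2.2 V.
LSB = 2.2 V / 2^14 = 134.277 µV.
V_rms = LSB/√12 = 134.277 µV / √12 = 38.76 µV.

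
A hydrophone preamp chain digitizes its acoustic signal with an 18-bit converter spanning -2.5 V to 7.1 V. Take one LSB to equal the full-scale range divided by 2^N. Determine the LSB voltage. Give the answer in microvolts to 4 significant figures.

Range = 7.1 − (-2.5) = 9.6 V.
2^18 = 262144 levels.
LSB = 9.6 V ÷ 2^18 = 9.6/262144 V = 36.62 µV.

36.62 µV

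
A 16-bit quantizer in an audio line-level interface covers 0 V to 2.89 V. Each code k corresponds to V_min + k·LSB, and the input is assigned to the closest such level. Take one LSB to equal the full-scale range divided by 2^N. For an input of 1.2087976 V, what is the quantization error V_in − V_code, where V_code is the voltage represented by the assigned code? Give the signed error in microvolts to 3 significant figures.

−14.0 µV

Range is 2.89 V. LSB = 2.89 V / 2^16 ≈ 44.10 µV.
(V_in − V_min)/LSB = (1.2087976 − (0)) × 65536/2.89 = 27411.6815 → nearest code k = 27412.
V_code = V_min + k × range/2^16 = 0 + 27412 × 2.89/65536 = 1.2088116455 V.
Error = V_in − V_code = 1.2087976 − (1.2088116455) = −14.0 µV.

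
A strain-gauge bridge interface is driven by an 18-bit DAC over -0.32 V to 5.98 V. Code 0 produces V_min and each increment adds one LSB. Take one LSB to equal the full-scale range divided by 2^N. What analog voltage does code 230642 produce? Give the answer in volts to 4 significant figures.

5.223 V

Full-scale range = 5.98 V − (-0.32 V) = 6.3 V. LSB = 6.3 V / 2^18.
V_out = -0.32 + 230642 × (6.3/262144) V
      = -0.32 V + 5.54293 V = 5.22293 V.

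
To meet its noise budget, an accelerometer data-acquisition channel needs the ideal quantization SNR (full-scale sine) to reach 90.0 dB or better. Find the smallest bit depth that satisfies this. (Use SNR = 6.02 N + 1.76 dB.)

15 bits

N ≥ (90.0 − 1.76)/6.02 = 14.658 → N_min = 15.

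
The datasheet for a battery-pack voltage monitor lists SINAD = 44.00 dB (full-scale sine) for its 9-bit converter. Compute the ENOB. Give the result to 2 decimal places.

7.02 bits

ENOB = (SINAD − 1.76) / 6.02 = (44.00 − 1.76) / 6.02 = 42.24 / 6.02 = 7.0166.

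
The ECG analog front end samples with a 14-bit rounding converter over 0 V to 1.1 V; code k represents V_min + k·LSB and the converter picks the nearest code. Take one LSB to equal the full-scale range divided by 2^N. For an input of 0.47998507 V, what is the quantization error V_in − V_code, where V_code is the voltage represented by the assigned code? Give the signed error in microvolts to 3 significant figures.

+10.7 µV

Span = 1.1 V. LSB = 1.1 V / 2^14 ≈ 67.14 µV.
(V_in − V_min)/LSB = (0.47998507 − (0)) × 16384/1.1 = 7149.1594 → nearest code k = 7149.
Reconstructed level: 0 + 7149 × 1.1/16384 V = 0.47997436523 V.
e = 0.47998507 − (0.47997436523) = +10.7 µV.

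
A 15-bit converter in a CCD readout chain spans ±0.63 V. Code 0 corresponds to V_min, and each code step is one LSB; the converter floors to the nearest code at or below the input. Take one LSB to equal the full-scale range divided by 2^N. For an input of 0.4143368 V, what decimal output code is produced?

Span: 0.63 V − (-0.63 V) = 1.26 V. LSB = 1.26 V / 2^15 ≈ 38.45 µV.
V_in − V_min = 0.4143368 − (-0.63) = 1.0443368 V.
Divide by LSB: 1.0443368 × 32768/1.26 = 27159.3875.
Truncating gives code 27159.

27159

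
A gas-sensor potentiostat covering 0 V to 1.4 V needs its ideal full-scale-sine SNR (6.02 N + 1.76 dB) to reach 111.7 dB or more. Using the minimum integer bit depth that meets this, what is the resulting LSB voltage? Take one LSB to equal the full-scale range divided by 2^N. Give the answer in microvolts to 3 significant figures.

2.67 µV

Range is 1.4 V.
Solving 6.02 N ≥ 111.7 − 1.76: N ≥ 18.262. Round up → N = 19.
Step size = 1.4/524288 V = 2.67 µV.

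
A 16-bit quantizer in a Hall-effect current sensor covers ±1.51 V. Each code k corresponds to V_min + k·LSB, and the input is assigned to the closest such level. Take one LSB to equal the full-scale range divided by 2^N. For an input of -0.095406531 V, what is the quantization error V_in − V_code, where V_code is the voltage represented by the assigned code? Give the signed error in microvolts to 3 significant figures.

−17.7 µV

Span: 1.51 V − (-1.51 V) = 3.02 V. LSB = 3.02 V / 2^16 ≈ 46.08 µV.
(V_in − V_min)/LSB = (-0.095406531 − (-1.51)) × 65536/3.02 = 30697.6151 → nearest code k = 30698.
V_code = V_min + k × range/2^16 = -1.51 + 30698 × 3.02/65536 = -0.095388793945 V.
Error = V_in − V_code = -0.095406531 − (-0.095388793945) = −17.7 µV.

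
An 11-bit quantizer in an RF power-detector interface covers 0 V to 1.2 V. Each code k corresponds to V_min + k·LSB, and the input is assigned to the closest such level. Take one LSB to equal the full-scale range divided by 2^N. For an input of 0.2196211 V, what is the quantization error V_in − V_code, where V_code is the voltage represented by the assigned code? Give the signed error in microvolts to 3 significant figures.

V_FS = 1.2 V. LSB = 1.2 V / 2^11 ≈ 0.5859 mV.
Position in LSBs: (0.2196211 − (0)) × 2048/1.2 = 374.8200; rounding gives k = 375.
V_code = V_min + k × range/2^11 = 0 + 375 × 1.2/2048 = 0.2197265625 V.
Error = V_in − V_code = 0.2196211 − (0.2197265625) = −105 µV.

−105 µV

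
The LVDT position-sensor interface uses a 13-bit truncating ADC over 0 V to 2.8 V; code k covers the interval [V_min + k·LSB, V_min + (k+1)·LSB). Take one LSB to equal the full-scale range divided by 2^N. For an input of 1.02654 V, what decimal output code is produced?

3003

V_FS = 2.8 V. LSB = 2.8 V / 2^13 ≈ 341.8 µV.
V_in − V_min = 1.02654 − (0) = 1.02654 V.
Divide by LSB: 1.02654 × 8192/2.8 = 3003.3627.
Truncating gives code 3003.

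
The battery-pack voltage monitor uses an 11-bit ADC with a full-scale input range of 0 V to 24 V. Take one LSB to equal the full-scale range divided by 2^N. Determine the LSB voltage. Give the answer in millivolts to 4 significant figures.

Span = 24 V.
Number of codes = 2^11 = 2048.
LSB = 24 V / 2^11 = 11.72 mV.

11.72 mV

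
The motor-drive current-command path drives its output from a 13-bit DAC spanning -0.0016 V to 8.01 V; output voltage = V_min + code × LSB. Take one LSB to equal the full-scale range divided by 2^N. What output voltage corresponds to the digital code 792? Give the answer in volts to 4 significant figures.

Full-scale range = 8.01 V − (-0.0016 V) = 8.0116 V. LSB = 8.0116 V / 2^13.
Output = V_min + (792/8192) × range = -0.0016 + 0.0966797 × 8.0116 V
      = -0.0016 + 0.774559 = 0.772959 V.

0.7730 V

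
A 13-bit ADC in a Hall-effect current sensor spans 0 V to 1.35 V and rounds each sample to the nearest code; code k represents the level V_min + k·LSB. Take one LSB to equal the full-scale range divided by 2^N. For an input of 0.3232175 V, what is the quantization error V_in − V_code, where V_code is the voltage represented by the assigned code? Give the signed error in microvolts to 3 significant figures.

Full-scale range = 1.35 V. LSB = 1.35 V / 2^13 ≈ 164.8 µV.
Position in LSBs: (0.3232175 − (0)) × 8192/1.35 = 1961.3317; rounding gives k = 1961.
V_code = 0 + (1961/8192) × 1.35 = 0.3231628418 V.
V_in − V_code = 0.3232175 − (0.3231628418) = +54.7 µV.

+54.7 µV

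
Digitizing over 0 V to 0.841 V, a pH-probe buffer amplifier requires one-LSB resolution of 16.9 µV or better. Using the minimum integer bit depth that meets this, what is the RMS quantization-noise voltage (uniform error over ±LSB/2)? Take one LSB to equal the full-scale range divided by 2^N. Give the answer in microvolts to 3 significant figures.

3.70 µV

Range is 0.841 V.
0.841 V / 16.9 µV = 49760. Since 2^15 = 32768 and 2^16 = 65536, N = 16.
LSB = 0.841 V ÷ 2^16 = 0.841/65536 V = 12.833 µV.
V_rms = LSB/√12 = 3.70 µV.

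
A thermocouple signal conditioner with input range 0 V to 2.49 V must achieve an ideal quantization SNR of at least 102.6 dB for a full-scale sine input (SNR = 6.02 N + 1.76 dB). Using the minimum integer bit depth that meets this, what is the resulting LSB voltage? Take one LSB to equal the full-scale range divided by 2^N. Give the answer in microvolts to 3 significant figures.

Span = 2.49 V.
6.02 N + 1.76 ≥ 102.6 gives N ≥ 16.751, so the minimum integer is 17.
One LSB is 2.49 V / 131072 = 19.0 µV.

19.0 µV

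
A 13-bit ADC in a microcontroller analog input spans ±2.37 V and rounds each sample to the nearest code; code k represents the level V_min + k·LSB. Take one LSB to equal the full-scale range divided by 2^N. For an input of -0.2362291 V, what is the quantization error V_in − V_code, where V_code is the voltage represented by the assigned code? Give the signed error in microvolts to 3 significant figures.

Span: 2.37 V − (-2.37 V) = 4.74 V. LSB = 4.74 V / 2^13 ≈ 0.5786 mV.
(-0.2362291 − (-2.37)) / LSB = 2.1337709 × 8192/4.74 = 3687.7323. Nearest integer: k = 3688.
V_code = -2.37 + (3688/8192) × 4.74 = -0.2360742188 V.
e = -0.2362291 − (-0.2360742188) = −155 µV.

−155 µV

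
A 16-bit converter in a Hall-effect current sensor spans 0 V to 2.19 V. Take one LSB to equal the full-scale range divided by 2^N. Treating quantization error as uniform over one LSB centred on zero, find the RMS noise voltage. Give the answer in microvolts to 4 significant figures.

V_FS = 2.19 V.
LSB = 2.19 V ÷ 2^16 = 2.19/65536 V = 33.4167 µV.
σ_q = LSB/√12 = 33.4167 µV/3.4641 = 9.647 µV.

9.647 µV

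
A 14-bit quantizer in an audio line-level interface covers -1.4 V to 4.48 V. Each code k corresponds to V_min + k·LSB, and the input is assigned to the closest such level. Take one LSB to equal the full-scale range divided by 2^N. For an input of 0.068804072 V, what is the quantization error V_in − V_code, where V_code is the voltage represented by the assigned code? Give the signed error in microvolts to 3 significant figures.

Span: 4.48 V − (-1.4 V) = 5.88 V. LSB = 5.88 V / 2^14 ≈ 358.9 µV.
(V_in − V_min)/LSB = (0.068804072 − (-1.4)) × 16384/5.88 = 4092.6677 → nearest code k = 4093.
Reconstructed level: -1.4 + 4093 × 5.88/16384 V = 0.068923339844 V.
Error = V_in − V_code = 0.068804072 − (0.068923339844) = −119 µV.

−119 µV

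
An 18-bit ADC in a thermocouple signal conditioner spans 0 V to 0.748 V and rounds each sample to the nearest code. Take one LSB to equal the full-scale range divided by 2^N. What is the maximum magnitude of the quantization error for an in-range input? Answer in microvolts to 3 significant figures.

Full-scale range = 0.748 V.
LSB = 0.748 V / 2^18 = 2.8534 µV.
|e|_max = LSB/2 = 1.43 µV.

1.43 µV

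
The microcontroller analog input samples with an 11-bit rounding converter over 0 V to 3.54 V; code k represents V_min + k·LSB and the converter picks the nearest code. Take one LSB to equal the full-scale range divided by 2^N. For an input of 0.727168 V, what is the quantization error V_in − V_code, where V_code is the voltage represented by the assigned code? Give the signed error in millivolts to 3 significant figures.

−0.537 mV

V_FS = 3.54 V. LSB = 3.54 V / 2^11 ≈ 1.729 mV.
Position in LSBs: (0.727168 − (0)) × 2048/3.54 = 420.6893; rounding gives k = 421.
V_code = V_min + k × range/2^11 = 0 + 421 × 3.54/2048 = 0.7277050781 V.
Error = V_in − V_code = 0.727168 − (0.7277050781) = −0.537 mV.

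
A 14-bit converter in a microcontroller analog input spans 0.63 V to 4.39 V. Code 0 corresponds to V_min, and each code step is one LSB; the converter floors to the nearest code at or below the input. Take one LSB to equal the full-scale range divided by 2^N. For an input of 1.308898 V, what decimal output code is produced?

Full-scale range = 4.39 V − (0.63 V) = 3.76 V. LSB = 3.76 V / 2^14 ≈ 229.5 µV.
(V_in − V_min) × 2^14/range = (1.308898 − (0.63)) × 16384/3.76 = 2958.262.
Floor → code = 2958.

2958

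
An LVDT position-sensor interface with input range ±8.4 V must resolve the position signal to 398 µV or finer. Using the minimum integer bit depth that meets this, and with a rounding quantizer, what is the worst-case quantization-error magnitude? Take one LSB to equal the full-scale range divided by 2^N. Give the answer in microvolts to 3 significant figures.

Full-scale range = 8.4 V − (-8.4 V) = 16.8 V.
Required number of levels: 16.8/398 µV = 42211; smallest N with 2^N ≥ that is 16.
LSB = 16.8 V ÷ 2^16 = 16.8/65536 V = 256.35 µV.
Max error for round-to-nearest is LSB/2 = 128 µV.

128 µV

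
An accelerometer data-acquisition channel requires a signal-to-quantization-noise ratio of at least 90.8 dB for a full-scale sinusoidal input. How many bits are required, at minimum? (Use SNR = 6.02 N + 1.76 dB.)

15 bits

N ≥ (90.8 − 1.76)/6.02 = 14.791 → N_min = 15.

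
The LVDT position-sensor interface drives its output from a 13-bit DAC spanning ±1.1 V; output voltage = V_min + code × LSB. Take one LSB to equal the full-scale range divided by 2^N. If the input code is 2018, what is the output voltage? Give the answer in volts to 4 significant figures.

-0.5581 V

Full-scale range = 1.1 V − (-1.1 V) = 2.2 V. LSB = 2.2 V / 2^13.
V_out = -1.1 + 2018 × (2.2/8192) V
      = -1.1 V + 0.541943 V = -0.558057 V.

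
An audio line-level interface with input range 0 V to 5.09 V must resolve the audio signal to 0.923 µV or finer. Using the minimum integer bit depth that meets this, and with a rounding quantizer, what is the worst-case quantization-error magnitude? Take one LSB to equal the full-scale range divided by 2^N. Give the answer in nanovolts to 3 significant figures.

303 nV

Span = 5.09 V.
Need 2^N ≥ 5.09 V / 0.923 µV = 5.515e6 → N_min = 23.
Step size = 5.09/8388608 V = 0.60678 µV.
|e|_max = LSB/2 = 303 nV.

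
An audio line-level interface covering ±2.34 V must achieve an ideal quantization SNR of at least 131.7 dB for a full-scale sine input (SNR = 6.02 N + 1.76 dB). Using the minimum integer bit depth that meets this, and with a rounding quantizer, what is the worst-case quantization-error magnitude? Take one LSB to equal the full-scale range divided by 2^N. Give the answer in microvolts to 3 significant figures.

0.558 µV

Span: 2.34 V − (-2.34 V) = 4.68 V.
Required N = ⌈(131.7 − 1.76)/6.02⌉ = ⌈21.585⌉ = 22.
LSB = 4.68 V / 2^22 = 1.1158 µV.
Max error for round-to-nearest is LSB/2 = 0.558 µV.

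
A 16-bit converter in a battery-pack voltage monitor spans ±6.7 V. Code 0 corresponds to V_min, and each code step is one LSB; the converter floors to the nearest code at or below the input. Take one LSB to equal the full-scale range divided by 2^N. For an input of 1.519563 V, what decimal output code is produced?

40199

Span: 6.7 V − (-6.7 V) = 13.4 V. LSB = 13.4 V / 2^16 ≈ 204.5 µV.
(V_in − V_min) × 2^16/range = (1.519563 − (-6.7)) × 65536/13.4 = 40199.797.
Floor → code = 40199.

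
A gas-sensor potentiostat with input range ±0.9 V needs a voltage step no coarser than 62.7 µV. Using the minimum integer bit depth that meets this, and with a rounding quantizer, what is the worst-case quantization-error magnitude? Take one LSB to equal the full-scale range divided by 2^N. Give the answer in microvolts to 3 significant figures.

27.5 µV

Range = 0.9 − (-0.9) = 1.8 V.
Need 2^N ≥ 1.8 V / 62.7 µV = 28710 → N_min = 15.
Step size = 1.8/32768 V = 54.932 µV.
Half an LSB is 27.5 µV.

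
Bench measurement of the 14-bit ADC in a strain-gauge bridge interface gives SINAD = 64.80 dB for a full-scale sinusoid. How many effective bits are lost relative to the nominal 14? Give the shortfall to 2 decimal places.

N_eff = (64.80 − 1.76)/6.02 = 10.4718 bits.
14 − 10.4718 = 3.53 bits below nominal.

3.53 bits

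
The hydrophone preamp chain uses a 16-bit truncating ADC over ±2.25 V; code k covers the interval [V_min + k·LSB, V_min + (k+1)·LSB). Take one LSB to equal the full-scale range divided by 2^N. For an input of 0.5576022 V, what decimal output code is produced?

40888

Range = 2.25 − (-2.25) = 4.5 V. LSB = 4.5 V / 2^16 ≈ 68.66 µV.
V_in − V_min = 0.5576022 − (-2.25) = 2.8076022 V.
Divide by LSB: 2.8076022 × 65536/4.5 = 40888.6706.
Truncating gives code 40888.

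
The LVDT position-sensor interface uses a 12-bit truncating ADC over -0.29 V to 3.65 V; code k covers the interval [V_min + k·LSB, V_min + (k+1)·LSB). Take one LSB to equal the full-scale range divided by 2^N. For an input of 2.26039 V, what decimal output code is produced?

2651

Range = 3.65 − (-0.29) = 3.94 V. LSB = 3.94 V / 2^12 ≈ 0.9619 mV.
V_in − V_min = 2.26039 − (-0.29) = 2.55039 V.
Divide by LSB: 2.55039 × 4096/3.94 = 2651.3699.
Truncating gives code 2651.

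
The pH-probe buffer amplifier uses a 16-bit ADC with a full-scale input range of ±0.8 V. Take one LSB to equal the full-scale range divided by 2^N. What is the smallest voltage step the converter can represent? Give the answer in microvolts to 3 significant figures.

Span: 0.8 V − (-0.8 V) = 1.6 V.
2^16 = 65536 levels.
LSB = 1.6 V ÷ 2^16 = 1.6/65536 V = 24.4 µV.

24.4 µV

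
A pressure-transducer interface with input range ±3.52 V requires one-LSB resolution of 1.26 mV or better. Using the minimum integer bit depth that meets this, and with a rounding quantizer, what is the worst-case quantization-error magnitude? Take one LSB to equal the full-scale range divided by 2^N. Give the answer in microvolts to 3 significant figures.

430 µV

Range = 3.52 − (-3.52) = 7.04 V.
7.04 V / 1.26 mV = 5587. Since 2^12 = 4096 and 2^13 = 8192, N = 13.
LSB = 7.04 V / 2^13 = 0.85938 mV.
Max error for round-to-nearest is LSB/2 = 430 µV.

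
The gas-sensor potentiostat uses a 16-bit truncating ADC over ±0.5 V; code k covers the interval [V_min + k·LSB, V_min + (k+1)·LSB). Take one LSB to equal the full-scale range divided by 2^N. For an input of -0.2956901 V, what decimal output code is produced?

13389

Range = 0.5 − (-0.5) = 1 V. LSB = 1 V / 2^16 ≈ 15.26 µV.
(V_in − V_min) × 2^16/range = (-0.2956901 − (-0.5)) × 65536/1 = 13389.654.
Floor → code = 13389.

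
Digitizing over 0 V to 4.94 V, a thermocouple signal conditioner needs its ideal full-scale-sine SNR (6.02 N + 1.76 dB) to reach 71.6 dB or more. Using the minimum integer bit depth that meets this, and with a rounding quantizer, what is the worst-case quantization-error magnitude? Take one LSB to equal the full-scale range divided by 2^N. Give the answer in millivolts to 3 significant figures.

0.603 mV

V_FS = 4.94 V.
N ≥ (71.6 − 1.76)/6.02 = 11.601 → N_min = 12.
LSB = 4.94 V ÷ 2^12 = 4.94/4096 V = 1.2061 mV.
Max error for round-to-nearest is LSB/2 = 0.603 mV.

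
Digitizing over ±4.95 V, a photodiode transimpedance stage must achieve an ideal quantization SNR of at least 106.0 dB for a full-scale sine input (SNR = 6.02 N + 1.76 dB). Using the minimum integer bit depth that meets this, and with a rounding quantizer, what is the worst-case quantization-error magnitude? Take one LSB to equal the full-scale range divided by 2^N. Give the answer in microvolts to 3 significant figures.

Full-scale range = 4.95 V − (-4.95 V) = 9.9 V.
6.02 N + 1.76 ≥ 106.0 gives N ≥ 17.316, so the minimum integer is 18.
LSB = 9.9 V ÷ 2^18 = 9.9/262144 V = 37.766 µV.
Half an LSB is 18.9 µV.

18.9 µV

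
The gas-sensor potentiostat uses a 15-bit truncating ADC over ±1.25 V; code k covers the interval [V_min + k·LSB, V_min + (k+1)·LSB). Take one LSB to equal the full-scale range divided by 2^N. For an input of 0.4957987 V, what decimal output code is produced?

Range = 1.25 − (-1.25) = 2.5 V. LSB = 2.5 V / 2^15 ≈ 76.29 µV.
code = ⌊(V_in − V_min)/LSB⌋ = ⌊(V_in − V_min) × 2^15 / range⌋
     = ⌊(0.4957987 − (-1.25)) × 32768 / 2.5⌋ = ⌊1.7457987 × 32768/2.5⌋
     = ⌊22882.533⌋ = 22882.

22882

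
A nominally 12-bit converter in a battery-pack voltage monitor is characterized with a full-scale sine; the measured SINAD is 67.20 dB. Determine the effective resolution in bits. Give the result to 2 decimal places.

Inverting SNR = 6.02 N + 1.76: N_eff = (67.20 − 1.76)/6.02 = 10.8704.

10.87 bits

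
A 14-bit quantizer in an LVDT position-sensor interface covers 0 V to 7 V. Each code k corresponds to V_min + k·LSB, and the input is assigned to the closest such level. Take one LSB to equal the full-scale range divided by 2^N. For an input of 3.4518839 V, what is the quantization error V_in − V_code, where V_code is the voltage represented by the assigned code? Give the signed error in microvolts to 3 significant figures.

+163 µV

Span = 7 V. LSB = 7 V / 2^14 ≈ 427.2 µV.
(3.4518839 − (0)) / LSB = 3.4518839 × 16384/7 = 8079.3808. Nearest integer: k = 8079.
V_code = V_min + k × range/2^14 = 0 + 8079 × 7/16384 = 3.4517211914 V.
Error = V_in − V_code = 3.4518839 − (3.4517211914) = +163 µV.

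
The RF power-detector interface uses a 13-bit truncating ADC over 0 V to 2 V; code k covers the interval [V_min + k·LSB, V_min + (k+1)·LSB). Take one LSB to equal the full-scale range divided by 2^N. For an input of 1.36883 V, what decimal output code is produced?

5606

V_FS = 2 V. LSB = 2 V / 2^13 ≈ 244.1 µV.
(V_in − V_min) × 2^13/range = (1.36883 − (0)) × 8192/2 = 5606.728.
Floor → code = 5606.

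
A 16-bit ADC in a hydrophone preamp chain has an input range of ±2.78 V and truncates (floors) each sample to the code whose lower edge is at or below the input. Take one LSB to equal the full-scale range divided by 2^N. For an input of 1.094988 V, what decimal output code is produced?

The full-scale span is 2.78 − (-2.78) = 5.56 V. LSB = 5.56 V / 2^16 ≈ 84.84 µV.
code = ⌊(V_in − V_min)/LSB⌋ = ⌊(V_in − V_min) × 2^16 / range⌋
     = ⌊(1.094988 − (-2.78)) × 65536 / 5.56⌋ = ⌊3.874988 × 65536/5.56⌋
     = ⌊45674.679⌋ = 45674.

45674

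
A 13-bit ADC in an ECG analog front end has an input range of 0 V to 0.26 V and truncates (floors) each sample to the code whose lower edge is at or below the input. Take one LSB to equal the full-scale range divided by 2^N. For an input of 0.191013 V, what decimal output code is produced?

6018

Full-scale range = 0.26 V. LSB = 0.26 V / 2^13 ≈ 31.74 µV.
V_in − V_min = 0.191013 − (0) = 0.191013 V.
Divide by LSB: 0.191013 × 8192/0.26 = 6018.3788.
Truncating gives code 6018.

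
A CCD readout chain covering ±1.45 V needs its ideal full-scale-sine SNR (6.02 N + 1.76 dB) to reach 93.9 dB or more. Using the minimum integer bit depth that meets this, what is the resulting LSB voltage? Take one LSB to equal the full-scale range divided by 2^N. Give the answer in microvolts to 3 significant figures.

Span: 1.45 V − (-1.45 V) = 2.9 V.
6.02 N + 1.76 ≥ 93.9 gives N ≥ 15.306, so the minimum integer is 16.
LSB = 2.9 V / 2^16 = 44.3 µV.

44.3 µV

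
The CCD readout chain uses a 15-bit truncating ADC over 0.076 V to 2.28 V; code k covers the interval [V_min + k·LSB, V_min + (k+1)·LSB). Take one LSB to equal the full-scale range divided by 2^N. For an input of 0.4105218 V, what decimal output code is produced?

The full-scale span is 2.28 − (0.076) = 2.204 V. LSB = 2.204 V / 2^15 ≈ 67.26 µV.
V_in − V_min = 0.4105218 − (0.076) = 0.3345218 V.
Divide by LSB: 0.3345218 × 32768/2.204 = 4973.5074.
Truncating gives code 4973.

4973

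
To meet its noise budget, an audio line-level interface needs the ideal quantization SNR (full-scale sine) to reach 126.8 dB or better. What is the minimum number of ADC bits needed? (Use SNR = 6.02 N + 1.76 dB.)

Solving 6.02 N ≥ 126.8 − 1.76: N ≥ 20.771. Round up → N = 21.

21 bits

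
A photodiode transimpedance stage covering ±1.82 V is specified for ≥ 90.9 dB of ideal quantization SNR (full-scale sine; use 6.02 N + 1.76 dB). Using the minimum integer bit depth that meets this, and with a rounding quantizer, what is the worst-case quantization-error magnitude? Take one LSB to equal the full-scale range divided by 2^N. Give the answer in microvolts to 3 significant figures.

Range = 1.82 − (-1.82) = 3.64 V.
6.02 N + 1.76 ≥ 90.9 gives N ≥ 14.807, so the minimum integer is 15.
LSB = 3.64 V ÷ 2^15 = 3.64/32768 V = 111.08 µV.
Max error for round-to-nearest is LSB/2 = 55.5 µV.

55.5 µV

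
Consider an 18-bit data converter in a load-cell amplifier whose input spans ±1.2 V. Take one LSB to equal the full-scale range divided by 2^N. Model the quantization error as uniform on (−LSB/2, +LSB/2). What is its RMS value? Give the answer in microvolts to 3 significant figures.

2.64 µV

The full-scale span is 1.2 − (-1.2) = 2.4 V.
LSB = 2.4 V ÷ 2^18 = 2.4/262144 V = 9.1553 µV.
For a uniform distribution on [−LSB/2, +LSB/2], V_rms = LSB/√12 = 9.1553 µV/3.4641 = 2.64 µV.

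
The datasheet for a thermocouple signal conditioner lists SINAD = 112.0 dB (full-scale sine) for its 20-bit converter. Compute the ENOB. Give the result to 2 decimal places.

ENOB = (112.0 − 1.76)/6.02 = 18.3123 bits.

18.31 bits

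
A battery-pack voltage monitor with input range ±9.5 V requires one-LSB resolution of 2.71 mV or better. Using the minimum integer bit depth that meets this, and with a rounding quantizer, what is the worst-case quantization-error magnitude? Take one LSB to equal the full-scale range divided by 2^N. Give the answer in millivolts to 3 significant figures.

Span: 9.5 V − (-9.5 V) = 19 V.
Need 2^N ≥ 19 V / 2.71 mV = 7011 → N_min = 13.
Step size = 19/8192 V = 2.3193 mV.
|e|_max = LSB/2 = 1.16 mV.

1.16 mV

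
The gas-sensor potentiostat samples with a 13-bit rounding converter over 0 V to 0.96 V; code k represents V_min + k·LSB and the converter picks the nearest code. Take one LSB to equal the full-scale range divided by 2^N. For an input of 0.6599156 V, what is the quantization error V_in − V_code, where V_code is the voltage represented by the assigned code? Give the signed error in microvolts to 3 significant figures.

Range is 0.96 V. LSB = 0.96 V / 2^13 ≈ 117.2 µV.
(0.6599156 − (0)) / LSB = 0.6599156 × 8192/0.96 = 5631.2798. Nearest integer: k = 5631.
V_code = 0 + (5631/8192) × 0.96 = 0.6598828125 V.
Error = V_in − V_code = 0.6599156 − (0.6598828125) = +32.8 µV.

+32.8 µV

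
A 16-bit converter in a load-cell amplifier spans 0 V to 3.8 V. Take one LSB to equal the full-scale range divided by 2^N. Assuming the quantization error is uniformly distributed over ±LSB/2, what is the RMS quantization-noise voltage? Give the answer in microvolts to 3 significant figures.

Range is 3.8 V.
LSB = 3.8 V / 2^16 = 57.983 µV.
V_rms = LSB/√12 = 57.983 µV / √12 = 16.7 µV.

16.7 µV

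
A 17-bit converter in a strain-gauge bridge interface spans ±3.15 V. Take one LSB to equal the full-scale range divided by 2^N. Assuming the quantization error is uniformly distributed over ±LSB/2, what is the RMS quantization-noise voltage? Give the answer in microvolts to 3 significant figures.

Span: 3.15 V − (-3.15 V) = 6.3 V.
LSB = 6.3 V ÷ 2^17 = 6.3/131072 V = 48.065 µV.
For a uniform distribution on [−LSB/2, +LSB/2], V_rms = LSB/√12 = 48.065 µV/3.4641 = 13.9 µV.

13.9 µV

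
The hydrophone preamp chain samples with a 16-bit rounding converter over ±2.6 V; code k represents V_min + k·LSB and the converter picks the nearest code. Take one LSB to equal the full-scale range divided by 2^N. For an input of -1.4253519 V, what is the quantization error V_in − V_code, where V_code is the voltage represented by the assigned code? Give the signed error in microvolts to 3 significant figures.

+14.3 µV

Full-scale range = 2.6 V − (-2.6 V) = 5.2 V. LSB = 5.2 V / 2^16 ≈ 79.35 µV.
Position in LSBs: (-1.4253519 − (-2.6)) × 65536/5.2 = 14804.1804; rounding gives k = 14804.
Reconstructed level: -2.6 + 14804 × 5.2/65536 V = -1.4253662109 V.
V_in − V_code = -1.4253519 − (-1.4253662109) = +14.3 µV.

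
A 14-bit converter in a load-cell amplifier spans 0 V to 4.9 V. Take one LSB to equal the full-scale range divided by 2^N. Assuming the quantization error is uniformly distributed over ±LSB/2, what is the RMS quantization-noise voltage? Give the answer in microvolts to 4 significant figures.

Span = 4.9 V.
LSB = 4.9 V ÷ 2^14 = 4.9/16384 V = 299.072 µV.
σ_q = LSB/√12 = 299.072 µV/3.4641 = 86.33 µV.

86.33 µV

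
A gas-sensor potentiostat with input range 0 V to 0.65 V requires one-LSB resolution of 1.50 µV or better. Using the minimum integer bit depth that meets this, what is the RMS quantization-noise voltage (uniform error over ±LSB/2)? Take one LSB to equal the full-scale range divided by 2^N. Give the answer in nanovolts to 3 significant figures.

358 nV

V_FS = 0.65 V.
Levels needed ≥ 0.65/1.50 µV = 433300. 2^19 = 524288 suffices, so N_min = 19.
LSB = 0.65 V / 2^19 = 1.2398 µV.
RMS noise = LSB/√12 = 358 nV.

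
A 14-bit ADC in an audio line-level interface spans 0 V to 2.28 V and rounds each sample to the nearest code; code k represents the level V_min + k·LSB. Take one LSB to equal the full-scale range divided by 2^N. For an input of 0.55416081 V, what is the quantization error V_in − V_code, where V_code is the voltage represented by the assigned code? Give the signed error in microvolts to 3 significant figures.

+25.1 µV

Range is 2.28 V. LSB = 2.28 V / 2^14 ≈ 139.2 µV.
Position in LSBs: (0.55416081 − (0)) × 16384/2.28 = 3982.1801; rounding gives k = 3982.
V_code = 0 + (3982/16384) × 2.28 = 0.55413574219 V.
Error = V_in − V_code = 0.55416081 − (0.55413574219) = +25.1 µV.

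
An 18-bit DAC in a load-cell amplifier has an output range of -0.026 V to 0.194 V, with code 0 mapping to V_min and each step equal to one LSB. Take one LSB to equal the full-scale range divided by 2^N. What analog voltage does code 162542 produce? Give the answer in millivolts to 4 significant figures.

110.4 mV

The full-scale span is 0.194 − (-0.026) = 0.22 V. LSB = 0.22 V / 2^18.
V_out = V_min + code × LSB = -0.026 V + 162542 × 0.22 V / 262144
      = -0.026 + 0.136411 = 0.110411 V.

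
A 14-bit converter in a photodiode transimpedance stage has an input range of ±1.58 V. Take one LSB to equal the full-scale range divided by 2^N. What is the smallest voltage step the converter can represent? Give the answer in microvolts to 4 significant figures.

192.9 µV

Full-scale range = 1.58 V − (-1.58 V) = 3.16 V.
Number of codes = 2^14 = 16384.
Step size = 3.16/16384 V = 192.9 µV.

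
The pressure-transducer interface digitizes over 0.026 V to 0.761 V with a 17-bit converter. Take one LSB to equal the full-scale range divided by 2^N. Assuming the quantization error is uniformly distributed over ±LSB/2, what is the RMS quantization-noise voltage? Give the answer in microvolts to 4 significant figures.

Range = 0.761 − (0.026) = 0.735 V.
LSB = 0.735 V ÷ 2^17 = 0.735/131072 V = 5.60760 µV.
σ_q = LSB/√12 = 5.60760 µV/3.4641 = 1.619 µV.

1.619 µV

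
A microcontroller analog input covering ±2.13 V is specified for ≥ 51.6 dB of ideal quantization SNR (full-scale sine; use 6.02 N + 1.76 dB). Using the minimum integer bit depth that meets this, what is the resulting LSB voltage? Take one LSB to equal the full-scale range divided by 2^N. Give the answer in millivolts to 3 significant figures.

Full-scale range = 2.13 V − (-2.13 V) = 4.26 V.
N ≥ (51.6 − 1.76)/6.02 = 8.279 → N_min = 9.
LSB = 4.26 V / 2^9 = 8.32 mV.

8.32 mV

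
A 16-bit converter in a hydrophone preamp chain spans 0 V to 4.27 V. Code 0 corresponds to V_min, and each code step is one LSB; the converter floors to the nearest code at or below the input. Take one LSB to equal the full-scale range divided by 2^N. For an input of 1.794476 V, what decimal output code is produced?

27541

V_FS = 4.27 V. LSB = 4.27 V / 2^16 ≈ 65.16 µV.
V_in − V_min = 1.794476 − (0) = 1.794476 V.
Divide by LSB: 1.794476 × 65536/4.27 = 27541.6345.
Truncating gives code 27541.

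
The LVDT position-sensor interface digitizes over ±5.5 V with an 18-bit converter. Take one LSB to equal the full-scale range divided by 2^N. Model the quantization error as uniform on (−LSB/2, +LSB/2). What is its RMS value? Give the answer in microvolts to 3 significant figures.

12.1 µV

Full-scale range = 5.5 V − (-5.5 V) = 11 V.
LSB = 11 V ÷ 2^18 = 11/262144 V = 41.962 µV.
For a uniform distribution on [−LSB/2, +LSB/2], V_rms = LSB/√12 = 41.962 µV/3.4641 = 12.1 µV.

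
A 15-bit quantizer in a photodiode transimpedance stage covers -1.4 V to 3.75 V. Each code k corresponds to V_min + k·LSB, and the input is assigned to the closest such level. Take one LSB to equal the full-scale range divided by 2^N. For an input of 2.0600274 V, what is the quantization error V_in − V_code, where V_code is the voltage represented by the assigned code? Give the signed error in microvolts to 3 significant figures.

+28.3 µV

Range = 3.75 − (-1.4) = 5.15 V. LSB = 5.15 V / 2^15 ≈ 157.2 µV.
Position in LSBs: (2.0600274 − (-1.4)) × 32768/5.15 = 22015.1802; rounding gives k = 22015.
Reconstructed level: -1.4 + 22015 × 5.15/32768 V = 2.0599990845 V.
e = 2.0600274 − (2.0599990845) = +28.3 µV.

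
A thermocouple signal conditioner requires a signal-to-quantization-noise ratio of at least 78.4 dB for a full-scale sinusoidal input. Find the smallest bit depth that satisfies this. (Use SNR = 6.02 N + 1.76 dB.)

13 bits

Required N = ⌈(78.4 − 1.76)/6.02⌉ = ⌈12.731⌉ = 13.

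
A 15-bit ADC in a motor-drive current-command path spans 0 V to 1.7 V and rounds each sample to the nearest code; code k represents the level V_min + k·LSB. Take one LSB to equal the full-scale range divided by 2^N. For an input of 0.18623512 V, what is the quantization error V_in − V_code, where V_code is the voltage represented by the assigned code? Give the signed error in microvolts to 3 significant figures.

−13.7 µV

Range is 1.7 V. LSB = 1.7 V / 2^15 ≈ 51.88 µV.
Position in LSBs: (0.18623512 − (0)) × 32768/1.7 = 3589.7367; rounding gives k = 3590.
V_code = V_min + k × range/2^15 = 0 + 3590 × 1.7/32768 = 0.18624877930 V.
Error = V_in − V_code = 0.18623512 − (0.18624877930) = −13.7 µV.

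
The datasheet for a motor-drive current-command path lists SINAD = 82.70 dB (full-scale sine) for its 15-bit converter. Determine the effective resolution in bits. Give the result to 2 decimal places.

13.45 bits

(82.70 − 1.76) / 6.02 = 80.94/6.02 = 13.4452 effective bits.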